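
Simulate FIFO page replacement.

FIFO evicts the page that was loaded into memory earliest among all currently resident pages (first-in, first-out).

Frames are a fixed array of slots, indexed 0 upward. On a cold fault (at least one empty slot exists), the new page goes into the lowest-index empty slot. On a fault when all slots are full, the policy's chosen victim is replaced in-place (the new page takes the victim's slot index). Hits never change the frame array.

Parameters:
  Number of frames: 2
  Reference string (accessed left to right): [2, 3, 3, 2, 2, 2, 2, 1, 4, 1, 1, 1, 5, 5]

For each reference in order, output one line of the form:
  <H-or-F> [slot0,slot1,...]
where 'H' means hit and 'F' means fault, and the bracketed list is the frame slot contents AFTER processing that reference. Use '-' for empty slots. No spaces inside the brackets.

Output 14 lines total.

F [2,-]
F [2,3]
H [2,3]
H [2,3]
H [2,3]
H [2,3]
H [2,3]
F [1,3]
F [1,4]
H [1,4]
H [1,4]
H [1,4]
F [5,4]
H [5,4]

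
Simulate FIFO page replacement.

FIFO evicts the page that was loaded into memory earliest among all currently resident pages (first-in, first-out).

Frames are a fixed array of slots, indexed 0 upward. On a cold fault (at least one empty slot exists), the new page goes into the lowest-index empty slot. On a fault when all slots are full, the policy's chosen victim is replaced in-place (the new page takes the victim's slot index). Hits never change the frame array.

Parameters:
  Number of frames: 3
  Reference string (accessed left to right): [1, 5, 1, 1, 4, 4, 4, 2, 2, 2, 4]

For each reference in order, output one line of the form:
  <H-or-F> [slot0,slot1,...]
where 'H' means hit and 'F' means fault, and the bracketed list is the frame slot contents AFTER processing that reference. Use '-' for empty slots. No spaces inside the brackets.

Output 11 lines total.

F [1,-,-]
F [1,5,-]
H [1,5,-]
H [1,5,-]
F [1,5,4]
H [1,5,4]
H [1,5,4]
F [2,5,4]
H [2,5,4]
H [2,5,4]
H [2,5,4]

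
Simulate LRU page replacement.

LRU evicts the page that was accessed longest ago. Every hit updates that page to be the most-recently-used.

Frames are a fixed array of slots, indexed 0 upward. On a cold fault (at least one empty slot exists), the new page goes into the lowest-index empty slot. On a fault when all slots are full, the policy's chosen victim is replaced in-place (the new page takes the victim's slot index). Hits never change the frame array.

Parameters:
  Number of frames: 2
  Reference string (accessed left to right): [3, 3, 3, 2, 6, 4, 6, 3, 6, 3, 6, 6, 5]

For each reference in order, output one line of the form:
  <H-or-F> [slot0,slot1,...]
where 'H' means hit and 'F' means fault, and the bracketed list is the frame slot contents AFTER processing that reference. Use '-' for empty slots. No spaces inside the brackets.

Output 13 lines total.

F [3,-]
H [3,-]
H [3,-]
F [3,2]
F [6,2]
F [6,4]
H [6,4]
F [6,3]
H [6,3]
H [6,3]
H [6,3]
H [6,3]
F [6,5]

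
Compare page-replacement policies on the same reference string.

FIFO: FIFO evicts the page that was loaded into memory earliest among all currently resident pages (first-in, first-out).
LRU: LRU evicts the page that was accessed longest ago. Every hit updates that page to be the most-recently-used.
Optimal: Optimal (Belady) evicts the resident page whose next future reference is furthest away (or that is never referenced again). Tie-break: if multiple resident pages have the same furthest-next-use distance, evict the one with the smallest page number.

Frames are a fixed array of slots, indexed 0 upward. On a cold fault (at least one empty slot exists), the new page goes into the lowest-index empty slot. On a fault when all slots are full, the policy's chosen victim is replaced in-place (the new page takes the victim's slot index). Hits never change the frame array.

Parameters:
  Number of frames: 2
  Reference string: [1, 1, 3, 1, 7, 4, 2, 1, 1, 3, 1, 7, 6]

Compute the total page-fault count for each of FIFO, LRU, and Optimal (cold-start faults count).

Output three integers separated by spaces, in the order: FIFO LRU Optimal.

--- FIFO ---
  step 0: ref 1 -> FAULT, frames=[1,-] (faults so far: 1)
  step 1: ref 1 -> HIT, frames=[1,-] (faults so far: 1)
  step 2: ref 3 -> FAULT, frames=[1,3] (faults so far: 2)
  step 3: ref 1 -> HIT, frames=[1,3] (faults so far: 2)
  step 4: ref 7 -> FAULT, evict 1, frames=[7,3] (faults so far: 3)
  step 5: ref 4 -> FAULT, evict 3, frames=[7,4] (faults so far: 4)
  step 6: ref 2 -> FAULT, evict 7, frames=[2,4] (faults so far: 5)
  step 7: ref 1 -> FAULT, evict 4, frames=[2,1] (faults so far: 6)
  step 8: ref 1 -> HIT, frames=[2,1] (faults so far: 6)
  step 9: ref 3 -> FAULT, evict 2, frames=[3,1] (faults so far: 7)
  step 10: ref 1 -> HIT, frames=[3,1] (faults so far: 7)
  step 11: ref 7 -> FAULT, evict 1, frames=[3,7] (faults so far: 8)
  step 12: ref 6 -> FAULT, evict 3, frames=[6,7] (faults so far: 9)
  FIFO total faults: 9
--- LRU ---
  step 0: ref 1 -> FAULT, frames=[1,-] (faults so far: 1)
  step 1: ref 1 -> HIT, frames=[1,-] (faults so far: 1)
  step 2: ref 3 -> FAULT, frames=[1,3] (faults so far: 2)
  step 3: ref 1 -> HIT, frames=[1,3] (faults so far: 2)
  step 4: ref 7 -> FAULT, evict 3, frames=[1,7] (faults so far: 3)
  step 5: ref 4 -> FAULT, evict 1, frames=[4,7] (faults so far: 4)
  step 6: ref 2 -> FAULT, evict 7, frames=[4,2] (faults so far: 5)
  step 7: ref 1 -> FAULT, evict 4, frames=[1,2] (faults so far: 6)
  step 8: ref 1 -> HIT, frames=[1,2] (faults so far: 6)
  step 9: ref 3 -> FAULT, evict 2, frames=[1,3] (faults so far: 7)
  step 10: ref 1 -> HIT, frames=[1,3] (faults so far: 7)
  step 11: ref 7 -> FAULT, evict 3, frames=[1,7] (faults so far: 8)
  step 12: ref 6 -> FAULT, evict 1, frames=[6,7] (faults so far: 9)
  LRU total faults: 9
--- Optimal ---
  step 0: ref 1 -> FAULT, frames=[1,-] (faults so far: 1)
  step 1: ref 1 -> HIT, frames=[1,-] (faults so far: 1)
  step 2: ref 3 -> FAULT, frames=[1,3] (faults so far: 2)
  step 3: ref 1 -> HIT, frames=[1,3] (faults so far: 2)
  step 4: ref 7 -> FAULT, evict 3, frames=[1,7] (faults so far: 3)
  step 5: ref 4 -> FAULT, evict 7, frames=[1,4] (faults so far: 4)
  step 6: ref 2 -> FAULT, evict 4, frames=[1,2] (faults so far: 5)
  step 7: ref 1 -> HIT, frames=[1,2] (faults so far: 5)
  step 8: ref 1 -> HIT, frames=[1,2] (faults so far: 5)
  step 9: ref 3 -> FAULT, evict 2, frames=[1,3] (faults so far: 6)
  step 10: ref 1 -> HIT, frames=[1,3] (faults so far: 6)
  step 11: ref 7 -> FAULT, evict 1, frames=[7,3] (faults so far: 7)
  step 12: ref 6 -> FAULT, evict 3, frames=[7,6] (faults so far: 8)
  Optimal total faults: 8

Answer: 9 9 8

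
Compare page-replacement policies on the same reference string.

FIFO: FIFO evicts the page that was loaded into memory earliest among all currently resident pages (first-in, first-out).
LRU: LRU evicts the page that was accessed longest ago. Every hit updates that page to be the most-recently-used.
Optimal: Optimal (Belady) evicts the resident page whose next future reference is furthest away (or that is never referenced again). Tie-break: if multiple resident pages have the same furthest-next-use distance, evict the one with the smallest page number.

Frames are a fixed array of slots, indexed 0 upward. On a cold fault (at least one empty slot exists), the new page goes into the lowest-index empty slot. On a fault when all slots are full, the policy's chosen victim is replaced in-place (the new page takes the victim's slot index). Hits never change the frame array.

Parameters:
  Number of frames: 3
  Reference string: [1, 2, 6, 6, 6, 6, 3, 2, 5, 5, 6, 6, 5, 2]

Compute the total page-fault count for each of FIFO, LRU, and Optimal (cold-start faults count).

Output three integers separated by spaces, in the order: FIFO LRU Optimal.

--- FIFO ---
  step 0: ref 1 -> FAULT, frames=[1,-,-] (faults so far: 1)
  step 1: ref 2 -> FAULT, frames=[1,2,-] (faults so far: 2)
  step 2: ref 6 -> FAULT, frames=[1,2,6] (faults so far: 3)
  step 3: ref 6 -> HIT, frames=[1,2,6] (faults so far: 3)
  step 4: ref 6 -> HIT, frames=[1,2,6] (faults so far: 3)
  step 5: ref 6 -> HIT, frames=[1,2,6] (faults so far: 3)
  step 6: ref 3 -> FAULT, evict 1, frames=[3,2,6] (faults so far: 4)
  step 7: ref 2 -> HIT, frames=[3,2,6] (faults so far: 4)
  step 8: ref 5 -> FAULT, evict 2, frames=[3,5,6] (faults so far: 5)
  step 9: ref 5 -> HIT, frames=[3,5,6] (faults so far: 5)
  step 10: ref 6 -> HIT, frames=[3,5,6] (faults so far: 5)
  step 11: ref 6 -> HIT, frames=[3,5,6] (faults so far: 5)
  step 12: ref 5 -> HIT, frames=[3,5,6] (faults so far: 5)
  step 13: ref 2 -> FAULT, evict 6, frames=[3,5,2] (faults so far: 6)
  FIFO total faults: 6
--- LRU ---
  step 0: ref 1 -> FAULT, frames=[1,-,-] (faults so far: 1)
  step 1: ref 2 -> FAULT, frames=[1,2,-] (faults so far: 2)
  step 2: ref 6 -> FAULT, frames=[1,2,6] (faults so far: 3)
  step 3: ref 6 -> HIT, frames=[1,2,6] (faults so far: 3)
  step 4: ref 6 -> HIT, frames=[1,2,6] (faults so far: 3)
  step 5: ref 6 -> HIT, frames=[1,2,6] (faults so far: 3)
  step 6: ref 3 -> FAULT, evict 1, frames=[3,2,6] (faults so far: 4)
  step 7: ref 2 -> HIT, frames=[3,2,6] (faults so far: 4)
  step 8: ref 5 -> FAULT, evict 6, frames=[3,2,5] (faults so far: 5)
  step 9: ref 5 -> HIT, frames=[3,2,5] (faults so far: 5)
  step 10: ref 6 -> FAULT, evict 3, frames=[6,2,5] (faults so far: 6)
  step 11: ref 6 -> HIT, frames=[6,2,5] (faults so far: 6)
  step 12: ref 5 -> HIT, frames=[6,2,5] (faults so far: 6)
  step 13: ref 2 -> HIT, frames=[6,2,5] (faults so far: 6)
  LRU total faults: 6
--- Optimal ---
  step 0: ref 1 -> FAULT, frames=[1,-,-] (faults so far: 1)
  step 1: ref 2 -> FAULT, frames=[1,2,-] (faults so far: 2)
  step 2: ref 6 -> FAULT, frames=[1,2,6] (faults so far: 3)
  step 3: ref 6 -> HIT, frames=[1,2,6] (faults so far: 3)
  step 4: ref 6 -> HIT, frames=[1,2,6] (faults so far: 3)
  step 5: ref 6 -> HIT, frames=[1,2,6] (faults so far: 3)
  step 6: ref 3 -> FAULT, evict 1, frames=[3,2,6] (faults so far: 4)
  step 7: ref 2 -> HIT, frames=[3,2,6] (faults so far: 4)
  step 8: ref 5 -> FAULT, evict 3, frames=[5,2,6] (faults so far: 5)
  step 9: ref 5 -> HIT, frames=[5,2,6] (faults so far: 5)
  step 10: ref 6 -> HIT, frames=[5,2,6] (faults so far: 5)
  step 11: ref 6 -> HIT, frames=[5,2,6] (faults so far: 5)
  step 12: ref 5 -> HIT, frames=[5,2,6] (faults so far: 5)
  step 13: ref 2 -> HIT, frames=[5,2,6] (faults so far: 5)
  Optimal total faults: 5

Answer: 6 6 5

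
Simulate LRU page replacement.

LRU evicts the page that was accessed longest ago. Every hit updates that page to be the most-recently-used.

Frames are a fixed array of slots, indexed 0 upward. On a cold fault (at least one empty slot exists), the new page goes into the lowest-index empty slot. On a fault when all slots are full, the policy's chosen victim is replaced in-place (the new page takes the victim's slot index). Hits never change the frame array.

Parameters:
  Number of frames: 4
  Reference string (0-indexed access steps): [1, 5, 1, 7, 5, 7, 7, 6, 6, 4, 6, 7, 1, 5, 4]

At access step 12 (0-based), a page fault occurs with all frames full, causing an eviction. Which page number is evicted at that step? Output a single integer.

Step 0: ref 1 -> FAULT, frames=[1,-,-,-]
Step 1: ref 5 -> FAULT, frames=[1,5,-,-]
Step 2: ref 1 -> HIT, frames=[1,5,-,-]
Step 3: ref 7 -> FAULT, frames=[1,5,7,-]
Step 4: ref 5 -> HIT, frames=[1,5,7,-]
Step 5: ref 7 -> HIT, frames=[1,5,7,-]
Step 6: ref 7 -> HIT, frames=[1,5,7,-]
Step 7: ref 6 -> FAULT, frames=[1,5,7,6]
Step 8: ref 6 -> HIT, frames=[1,5,7,6]
Step 9: ref 4 -> FAULT, evict 1, frames=[4,5,7,6]
Step 10: ref 6 -> HIT, frames=[4,5,7,6]
Step 11: ref 7 -> HIT, frames=[4,5,7,6]
Step 12: ref 1 -> FAULT, evict 5, frames=[4,1,7,6]
At step 12: evicted page 5

Answer: 5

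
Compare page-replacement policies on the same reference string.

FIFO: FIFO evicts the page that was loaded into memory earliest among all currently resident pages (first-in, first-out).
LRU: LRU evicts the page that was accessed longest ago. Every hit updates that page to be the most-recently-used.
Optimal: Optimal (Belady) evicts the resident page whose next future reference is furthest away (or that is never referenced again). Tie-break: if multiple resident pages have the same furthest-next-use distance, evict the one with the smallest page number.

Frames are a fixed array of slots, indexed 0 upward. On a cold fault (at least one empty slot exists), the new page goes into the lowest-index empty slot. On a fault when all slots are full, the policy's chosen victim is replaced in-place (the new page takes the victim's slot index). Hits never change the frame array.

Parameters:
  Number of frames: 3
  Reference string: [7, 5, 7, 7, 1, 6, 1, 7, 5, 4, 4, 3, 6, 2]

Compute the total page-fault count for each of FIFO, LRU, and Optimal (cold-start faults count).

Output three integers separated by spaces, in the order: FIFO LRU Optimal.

Answer: 10 9 8

Derivation:
--- FIFO ---
  step 0: ref 7 -> FAULT, frames=[7,-,-] (faults so far: 1)
  step 1: ref 5 -> FAULT, frames=[7,5,-] (faults so far: 2)
  step 2: ref 7 -> HIT, frames=[7,5,-] (faults so far: 2)
  step 3: ref 7 -> HIT, frames=[7,5,-] (faults so far: 2)
  step 4: ref 1 -> FAULT, frames=[7,5,1] (faults so far: 3)
  step 5: ref 6 -> FAULT, evict 7, frames=[6,5,1] (faults so far: 4)
  step 6: ref 1 -> HIT, frames=[6,5,1] (faults so far: 4)
  step 7: ref 7 -> FAULT, evict 5, frames=[6,7,1] (faults so far: 5)
  step 8: ref 5 -> FAULT, evict 1, frames=[6,7,5] (faults so far: 6)
  step 9: ref 4 -> FAULT, evict 6, frames=[4,7,5] (faults so far: 7)
  step 10: ref 4 -> HIT, frames=[4,7,5] (faults so far: 7)
  step 11: ref 3 -> FAULT, evict 7, frames=[4,3,5] (faults so far: 8)
  step 12: ref 6 -> FAULT, evict 5, frames=[4,3,6] (faults so far: 9)
  step 13: ref 2 -> FAULT, evict 4, frames=[2,3,6] (faults so far: 10)
  FIFO total faults: 10
--- LRU ---
  step 0: ref 7 -> FAULT, frames=[7,-,-] (faults so far: 1)
  step 1: ref 5 -> FAULT, frames=[7,5,-] (faults so far: 2)
  step 2: ref 7 -> HIT, frames=[7,5,-] (faults so far: 2)
  step 3: ref 7 -> HIT, frames=[7,5,-] (faults so far: 2)
  step 4: ref 1 -> FAULT, frames=[7,5,1] (faults so far: 3)
  step 5: ref 6 -> FAULT, evict 5, frames=[7,6,1] (faults so far: 4)
  step 6: ref 1 -> HIT, frames=[7,6,1] (faults so far: 4)
  step 7: ref 7 -> HIT, frames=[7,6,1] (faults so far: 4)
  step 8: ref 5 -> FAULT, evict 6, frames=[7,5,1] (faults so far: 5)
  step 9: ref 4 -> FAULT, evict 1, frames=[7,5,4] (faults so far: 6)
  step 10: ref 4 -> HIT, frames=[7,5,4] (faults so far: 6)
  step 11: ref 3 -> FAULT, evict 7, frames=[3,5,4] (faults so far: 7)
  step 12: ref 6 -> FAULT, evict 5, frames=[3,6,4] (faults so far: 8)
  step 13: ref 2 -> FAULT, evict 4, frames=[3,6,2] (faults so far: 9)
  LRU total faults: 9
--- Optimal ---
  step 0: ref 7 -> FAULT, frames=[7,-,-] (faults so far: 1)
  step 1: ref 5 -> FAULT, frames=[7,5,-] (faults so far: 2)
  step 2: ref 7 -> HIT, frames=[7,5,-] (faults so far: 2)
  step 3: ref 7 -> HIT, frames=[7,5,-] (faults so far: 2)
  step 4: ref 1 -> FAULT, frames=[7,5,1] (faults so far: 3)
  step 5: ref 6 -> FAULT, evict 5, frames=[7,6,1] (faults so far: 4)
  step 6: ref 1 -> HIT, frames=[7,6,1] (faults so far: 4)
  step 7: ref 7 -> HIT, frames=[7,6,1] (faults so far: 4)
  step 8: ref 5 -> FAULT, evict 1, frames=[7,6,5] (faults so far: 5)
  step 9: ref 4 -> FAULT, evict 5, frames=[7,6,4] (faults so far: 6)
  step 10: ref 4 -> HIT, frames=[7,6,4] (faults so far: 6)
  step 11: ref 3 -> FAULT, evict 4, frames=[7,6,3] (faults so far: 7)
  step 12: ref 6 -> HIT, frames=[7,6,3] (faults so far: 7)
  step 13: ref 2 -> FAULT, evict 3, frames=[7,6,2] (faults so far: 8)
  Optimal total faults: 8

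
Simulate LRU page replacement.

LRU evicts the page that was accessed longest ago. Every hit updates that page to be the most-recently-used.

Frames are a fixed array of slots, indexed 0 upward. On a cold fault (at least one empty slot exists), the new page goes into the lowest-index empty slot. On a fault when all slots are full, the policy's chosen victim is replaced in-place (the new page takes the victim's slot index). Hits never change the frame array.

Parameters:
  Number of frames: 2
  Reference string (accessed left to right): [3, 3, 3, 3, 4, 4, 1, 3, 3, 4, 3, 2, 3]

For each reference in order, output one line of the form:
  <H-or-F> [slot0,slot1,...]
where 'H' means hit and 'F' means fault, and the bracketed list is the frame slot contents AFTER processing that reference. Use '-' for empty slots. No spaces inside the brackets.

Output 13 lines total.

F [3,-]
H [3,-]
H [3,-]
H [3,-]
F [3,4]
H [3,4]
F [1,4]
F [1,3]
H [1,3]
F [4,3]
H [4,3]
F [2,3]
H [2,3]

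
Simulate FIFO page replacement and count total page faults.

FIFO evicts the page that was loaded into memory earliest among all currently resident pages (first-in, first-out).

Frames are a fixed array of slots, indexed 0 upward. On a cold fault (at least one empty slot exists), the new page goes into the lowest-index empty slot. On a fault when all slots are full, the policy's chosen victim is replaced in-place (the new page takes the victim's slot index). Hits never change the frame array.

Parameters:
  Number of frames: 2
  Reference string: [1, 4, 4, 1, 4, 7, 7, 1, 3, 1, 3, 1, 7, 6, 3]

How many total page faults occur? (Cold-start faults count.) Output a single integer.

Step 0: ref 1 → FAULT, frames=[1,-]
Step 1: ref 4 → FAULT, frames=[1,4]
Step 2: ref 4 → HIT, frames=[1,4]
Step 3: ref 1 → HIT, frames=[1,4]
Step 4: ref 4 → HIT, frames=[1,4]
Step 5: ref 7 → FAULT (evict 1), frames=[7,4]
Step 6: ref 7 → HIT, frames=[7,4]
Step 7: ref 1 → FAULT (evict 4), frames=[7,1]
Step 8: ref 3 → FAULT (evict 7), frames=[3,1]
Step 9: ref 1 → HIT, frames=[3,1]
Step 10: ref 3 → HIT, frames=[3,1]
Step 11: ref 1 → HIT, frames=[3,1]
Step 12: ref 7 → FAULT (evict 1), frames=[3,7]
Step 13: ref 6 → FAULT (evict 3), frames=[6,7]
Step 14: ref 3 → FAULT (evict 7), frames=[6,3]
Total faults: 8

Answer: 8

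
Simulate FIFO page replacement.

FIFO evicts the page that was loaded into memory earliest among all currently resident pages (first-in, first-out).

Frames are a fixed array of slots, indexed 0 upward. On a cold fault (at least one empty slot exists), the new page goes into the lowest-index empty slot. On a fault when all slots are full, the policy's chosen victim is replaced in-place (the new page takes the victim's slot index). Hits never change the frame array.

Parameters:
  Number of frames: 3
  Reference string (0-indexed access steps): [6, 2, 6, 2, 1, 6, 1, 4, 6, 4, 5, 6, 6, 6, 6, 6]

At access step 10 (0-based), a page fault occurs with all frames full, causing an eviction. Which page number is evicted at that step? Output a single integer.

Answer: 1

Derivation:
Step 0: ref 6 -> FAULT, frames=[6,-,-]
Step 1: ref 2 -> FAULT, frames=[6,2,-]
Step 2: ref 6 -> HIT, frames=[6,2,-]
Step 3: ref 2 -> HIT, frames=[6,2,-]
Step 4: ref 1 -> FAULT, frames=[6,2,1]
Step 5: ref 6 -> HIT, frames=[6,2,1]
Step 6: ref 1 -> HIT, frames=[6,2,1]
Step 7: ref 4 -> FAULT, evict 6, frames=[4,2,1]
Step 8: ref 6 -> FAULT, evict 2, frames=[4,6,1]
Step 9: ref 4 -> HIT, frames=[4,6,1]
Step 10: ref 5 -> FAULT, evict 1, frames=[4,6,5]
At step 10: evicted page 1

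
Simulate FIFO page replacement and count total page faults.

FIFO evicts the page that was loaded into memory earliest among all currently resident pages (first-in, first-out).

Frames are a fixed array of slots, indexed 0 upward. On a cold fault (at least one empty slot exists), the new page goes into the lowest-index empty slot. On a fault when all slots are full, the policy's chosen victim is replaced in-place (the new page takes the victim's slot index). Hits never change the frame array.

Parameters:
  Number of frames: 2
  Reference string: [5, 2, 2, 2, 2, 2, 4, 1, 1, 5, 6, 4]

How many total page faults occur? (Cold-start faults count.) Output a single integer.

Answer: 7

Derivation:
Step 0: ref 5 → FAULT, frames=[5,-]
Step 1: ref 2 → FAULT, frames=[5,2]
Step 2: ref 2 → HIT, frames=[5,2]
Step 3: ref 2 → HIT, frames=[5,2]
Step 4: ref 2 → HIT, frames=[5,2]
Step 5: ref 2 → HIT, frames=[5,2]
Step 6: ref 4 → FAULT (evict 5), frames=[4,2]
Step 7: ref 1 → FAULT (evict 2), frames=[4,1]
Step 8: ref 1 → HIT, frames=[4,1]
Step 9: ref 5 → FAULT (evict 4), frames=[5,1]
Step 10: ref 6 → FAULT (evict 1), frames=[5,6]
Step 11: ref 4 → FAULT (evict 5), frames=[4,6]
Total faults: 7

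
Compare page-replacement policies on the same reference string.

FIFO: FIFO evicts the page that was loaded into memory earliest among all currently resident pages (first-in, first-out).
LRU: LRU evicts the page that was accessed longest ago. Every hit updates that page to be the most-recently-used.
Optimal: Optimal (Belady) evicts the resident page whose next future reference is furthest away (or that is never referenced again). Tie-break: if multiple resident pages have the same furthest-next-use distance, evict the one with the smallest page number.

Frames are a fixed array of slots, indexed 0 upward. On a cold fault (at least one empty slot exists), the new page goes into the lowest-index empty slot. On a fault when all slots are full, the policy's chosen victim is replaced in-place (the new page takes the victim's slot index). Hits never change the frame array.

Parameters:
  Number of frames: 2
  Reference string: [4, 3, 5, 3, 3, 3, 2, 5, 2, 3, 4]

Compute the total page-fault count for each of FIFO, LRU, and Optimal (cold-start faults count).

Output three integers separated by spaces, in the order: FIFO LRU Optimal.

--- FIFO ---
  step 0: ref 4 -> FAULT, frames=[4,-] (faults so far: 1)
  step 1: ref 3 -> FAULT, frames=[4,3] (faults so far: 2)
  step 2: ref 5 -> FAULT, evict 4, frames=[5,3] (faults so far: 3)
  step 3: ref 3 -> HIT, frames=[5,3] (faults so far: 3)
  step 4: ref 3 -> HIT, frames=[5,3] (faults so far: 3)
  step 5: ref 3 -> HIT, frames=[5,3] (faults so far: 3)
  step 6: ref 2 -> FAULT, evict 3, frames=[5,2] (faults so far: 4)
  step 7: ref 5 -> HIT, frames=[5,2] (faults so far: 4)
  step 8: ref 2 -> HIT, frames=[5,2] (faults so far: 4)
  step 9: ref 3 -> FAULT, evict 5, frames=[3,2] (faults so far: 5)
  step 10: ref 4 -> FAULT, evict 2, frames=[3,4] (faults so far: 6)
  FIFO total faults: 6
--- LRU ---
  step 0: ref 4 -> FAULT, frames=[4,-] (faults so far: 1)
  step 1: ref 3 -> FAULT, frames=[4,3] (faults so far: 2)
  step 2: ref 5 -> FAULT, evict 4, frames=[5,3] (faults so far: 3)
  step 3: ref 3 -> HIT, frames=[5,3] (faults so far: 3)
  step 4: ref 3 -> HIT, frames=[5,3] (faults so far: 3)
  step 5: ref 3 -> HIT, frames=[5,3] (faults so far: 3)
  step 6: ref 2 -> FAULT, evict 5, frames=[2,3] (faults so far: 4)
  step 7: ref 5 -> FAULT, evict 3, frames=[2,5] (faults so far: 5)
  step 8: ref 2 -> HIT, frames=[2,5] (faults so far: 5)
  step 9: ref 3 -> FAULT, evict 5, frames=[2,3] (faults so far: 6)
  step 10: ref 4 -> FAULT, evict 2, frames=[4,3] (faults so far: 7)
  LRU total faults: 7
--- Optimal ---
  step 0: ref 4 -> FAULT, frames=[4,-] (faults so far: 1)
  step 1: ref 3 -> FAULT, frames=[4,3] (faults so far: 2)
  step 2: ref 5 -> FAULT, evict 4, frames=[5,3] (faults so far: 3)
  step 3: ref 3 -> HIT, frames=[5,3] (faults so far: 3)
  step 4: ref 3 -> HIT, frames=[5,3] (faults so far: 3)
  step 5: ref 3 -> HIT, frames=[5,3] (faults so far: 3)
  step 6: ref 2 -> FAULT, evict 3, frames=[5,2] (faults so far: 4)
  step 7: ref 5 -> HIT, frames=[5,2] (faults so far: 4)
  step 8: ref 2 -> HIT, frames=[5,2] (faults so far: 4)
  step 9: ref 3 -> FAULT, evict 2, frames=[5,3] (faults so far: 5)
  step 10: ref 4 -> FAULT, evict 3, frames=[5,4] (faults so far: 6)
  Optimal total faults: 6

Answer: 6 7 6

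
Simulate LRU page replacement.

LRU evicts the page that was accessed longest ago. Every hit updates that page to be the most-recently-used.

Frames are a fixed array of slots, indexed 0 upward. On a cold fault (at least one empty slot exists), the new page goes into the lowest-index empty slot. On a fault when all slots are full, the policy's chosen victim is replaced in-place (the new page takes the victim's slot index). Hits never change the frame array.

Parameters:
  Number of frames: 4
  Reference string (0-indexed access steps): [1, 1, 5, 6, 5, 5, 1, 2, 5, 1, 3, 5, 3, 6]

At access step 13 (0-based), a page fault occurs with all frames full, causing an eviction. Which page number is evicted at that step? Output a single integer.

Answer: 2

Derivation:
Step 0: ref 1 -> FAULT, frames=[1,-,-,-]
Step 1: ref 1 -> HIT, frames=[1,-,-,-]
Step 2: ref 5 -> FAULT, frames=[1,5,-,-]
Step 3: ref 6 -> FAULT, frames=[1,5,6,-]
Step 4: ref 5 -> HIT, frames=[1,5,6,-]
Step 5: ref 5 -> HIT, frames=[1,5,6,-]
Step 6: ref 1 -> HIT, frames=[1,5,6,-]
Step 7: ref 2 -> FAULT, frames=[1,5,6,2]
Step 8: ref 5 -> HIT, frames=[1,5,6,2]
Step 9: ref 1 -> HIT, frames=[1,5,6,2]
Step 10: ref 3 -> FAULT, evict 6, frames=[1,5,3,2]
Step 11: ref 5 -> HIT, frames=[1,5,3,2]
Step 12: ref 3 -> HIT, frames=[1,5,3,2]
Step 13: ref 6 -> FAULT, evict 2, frames=[1,5,3,6]
At step 13: evicted page 2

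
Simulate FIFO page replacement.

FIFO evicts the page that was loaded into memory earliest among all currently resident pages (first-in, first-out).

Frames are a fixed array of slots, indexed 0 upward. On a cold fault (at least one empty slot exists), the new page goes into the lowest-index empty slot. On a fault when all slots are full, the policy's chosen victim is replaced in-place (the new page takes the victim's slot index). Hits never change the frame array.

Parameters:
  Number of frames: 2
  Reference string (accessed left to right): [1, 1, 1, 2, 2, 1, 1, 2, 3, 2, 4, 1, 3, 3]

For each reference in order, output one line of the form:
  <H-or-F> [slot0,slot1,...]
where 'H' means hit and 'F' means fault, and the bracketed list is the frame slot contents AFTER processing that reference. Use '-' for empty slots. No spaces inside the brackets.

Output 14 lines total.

F [1,-]
H [1,-]
H [1,-]
F [1,2]
H [1,2]
H [1,2]
H [1,2]
H [1,2]
F [3,2]
H [3,2]
F [3,4]
F [1,4]
F [1,3]
H [1,3]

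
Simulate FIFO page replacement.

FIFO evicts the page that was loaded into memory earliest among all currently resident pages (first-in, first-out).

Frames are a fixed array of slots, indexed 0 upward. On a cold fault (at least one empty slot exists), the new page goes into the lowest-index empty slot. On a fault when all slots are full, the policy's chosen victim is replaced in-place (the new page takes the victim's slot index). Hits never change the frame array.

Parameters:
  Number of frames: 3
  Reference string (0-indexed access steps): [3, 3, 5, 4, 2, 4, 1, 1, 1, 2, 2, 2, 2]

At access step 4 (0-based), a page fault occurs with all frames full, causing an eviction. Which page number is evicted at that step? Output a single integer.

Answer: 3

Derivation:
Step 0: ref 3 -> FAULT, frames=[3,-,-]
Step 1: ref 3 -> HIT, frames=[3,-,-]
Step 2: ref 5 -> FAULT, frames=[3,5,-]
Step 3: ref 4 -> FAULT, frames=[3,5,4]
Step 4: ref 2 -> FAULT, evict 3, frames=[2,5,4]
At step 4: evicted page 3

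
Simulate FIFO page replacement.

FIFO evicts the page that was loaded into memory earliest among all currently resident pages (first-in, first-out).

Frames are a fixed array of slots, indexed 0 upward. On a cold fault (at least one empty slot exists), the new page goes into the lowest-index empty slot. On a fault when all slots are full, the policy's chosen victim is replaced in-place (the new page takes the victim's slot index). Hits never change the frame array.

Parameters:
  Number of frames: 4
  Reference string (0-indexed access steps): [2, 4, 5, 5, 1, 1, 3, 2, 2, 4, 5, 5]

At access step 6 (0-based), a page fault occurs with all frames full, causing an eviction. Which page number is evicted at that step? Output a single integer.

Answer: 2

Derivation:
Step 0: ref 2 -> FAULT, frames=[2,-,-,-]
Step 1: ref 4 -> FAULT, frames=[2,4,-,-]
Step 2: ref 5 -> FAULT, frames=[2,4,5,-]
Step 3: ref 5 -> HIT, frames=[2,4,5,-]
Step 4: ref 1 -> FAULT, frames=[2,4,5,1]
Step 5: ref 1 -> HIT, frames=[2,4,5,1]
Step 6: ref 3 -> FAULT, evict 2, frames=[3,4,5,1]
At step 6: evicted page 2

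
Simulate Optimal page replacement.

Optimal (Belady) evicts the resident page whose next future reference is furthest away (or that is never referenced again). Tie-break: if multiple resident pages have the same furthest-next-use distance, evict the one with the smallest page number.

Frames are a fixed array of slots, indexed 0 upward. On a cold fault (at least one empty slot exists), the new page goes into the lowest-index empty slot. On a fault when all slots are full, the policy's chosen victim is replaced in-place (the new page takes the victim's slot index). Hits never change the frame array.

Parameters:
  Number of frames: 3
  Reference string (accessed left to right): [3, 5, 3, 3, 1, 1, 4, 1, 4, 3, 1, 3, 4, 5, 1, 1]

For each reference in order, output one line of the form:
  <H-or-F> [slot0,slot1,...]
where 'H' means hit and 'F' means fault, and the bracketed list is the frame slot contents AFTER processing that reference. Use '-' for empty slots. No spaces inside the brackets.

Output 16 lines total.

F [3,-,-]
F [3,5,-]
H [3,5,-]
H [3,5,-]
F [3,5,1]
H [3,5,1]
F [3,4,1]
H [3,4,1]
H [3,4,1]
H [3,4,1]
H [3,4,1]
H [3,4,1]
H [3,4,1]
F [5,4,1]
H [5,4,1]
H [5,4,1]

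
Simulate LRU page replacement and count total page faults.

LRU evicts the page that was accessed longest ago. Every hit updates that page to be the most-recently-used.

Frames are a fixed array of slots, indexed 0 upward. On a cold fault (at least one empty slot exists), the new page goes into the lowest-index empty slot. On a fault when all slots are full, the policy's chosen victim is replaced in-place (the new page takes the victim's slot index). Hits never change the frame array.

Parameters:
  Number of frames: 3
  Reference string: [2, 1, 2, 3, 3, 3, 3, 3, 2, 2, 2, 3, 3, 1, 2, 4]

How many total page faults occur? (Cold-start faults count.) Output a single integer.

Answer: 4

Derivation:
Step 0: ref 2 → FAULT, frames=[2,-,-]
Step 1: ref 1 → FAULT, frames=[2,1,-]
Step 2: ref 2 → HIT, frames=[2,1,-]
Step 3: ref 3 → FAULT, frames=[2,1,3]
Step 4: ref 3 → HIT, frames=[2,1,3]
Step 5: ref 3 → HIT, frames=[2,1,3]
Step 6: ref 3 → HIT, frames=[2,1,3]
Step 7: ref 3 → HIT, frames=[2,1,3]
Step 8: ref 2 → HIT, frames=[2,1,3]
Step 9: ref 2 → HIT, frames=[2,1,3]
Step 10: ref 2 → HIT, frames=[2,1,3]
Step 11: ref 3 → HIT, frames=[2,1,3]
Step 12: ref 3 → HIT, frames=[2,1,3]
Step 13: ref 1 → HIT, frames=[2,1,3]
Step 14: ref 2 → HIT, frames=[2,1,3]
Step 15: ref 4 → FAULT (evict 3), frames=[2,1,4]
Total faults: 4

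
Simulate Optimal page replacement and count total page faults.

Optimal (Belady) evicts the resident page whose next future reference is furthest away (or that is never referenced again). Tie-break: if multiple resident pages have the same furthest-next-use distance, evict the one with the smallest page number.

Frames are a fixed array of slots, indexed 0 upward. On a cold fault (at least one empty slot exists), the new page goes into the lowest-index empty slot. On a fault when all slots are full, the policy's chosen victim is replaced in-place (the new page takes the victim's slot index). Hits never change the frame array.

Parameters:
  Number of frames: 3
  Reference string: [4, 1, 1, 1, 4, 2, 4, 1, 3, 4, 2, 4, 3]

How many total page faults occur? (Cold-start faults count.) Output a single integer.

Step 0: ref 4 → FAULT, frames=[4,-,-]
Step 1: ref 1 → FAULT, frames=[4,1,-]
Step 2: ref 1 → HIT, frames=[4,1,-]
Step 3: ref 1 → HIT, frames=[4,1,-]
Step 4: ref 4 → HIT, frames=[4,1,-]
Step 5: ref 2 → FAULT, frames=[4,1,2]
Step 6: ref 4 → HIT, frames=[4,1,2]
Step 7: ref 1 → HIT, frames=[4,1,2]
Step 8: ref 3 → FAULT (evict 1), frames=[4,3,2]
Step 9: ref 4 → HIT, frames=[4,3,2]
Step 10: ref 2 → HIT, frames=[4,3,2]
Step 11: ref 4 → HIT, frames=[4,3,2]
Step 12: ref 3 → HIT, frames=[4,3,2]
Total faults: 4

Answer: 4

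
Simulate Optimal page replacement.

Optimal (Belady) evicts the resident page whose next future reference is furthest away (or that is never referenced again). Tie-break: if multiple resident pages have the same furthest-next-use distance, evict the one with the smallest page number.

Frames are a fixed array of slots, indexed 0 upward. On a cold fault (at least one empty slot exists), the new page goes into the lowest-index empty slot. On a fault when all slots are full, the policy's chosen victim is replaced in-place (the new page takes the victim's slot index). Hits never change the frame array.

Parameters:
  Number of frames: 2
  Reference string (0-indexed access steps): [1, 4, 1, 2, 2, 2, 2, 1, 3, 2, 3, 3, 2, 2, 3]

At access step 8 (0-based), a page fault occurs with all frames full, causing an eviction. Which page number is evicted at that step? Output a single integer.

Step 0: ref 1 -> FAULT, frames=[1,-]
Step 1: ref 4 -> FAULT, frames=[1,4]
Step 2: ref 1 -> HIT, frames=[1,4]
Step 3: ref 2 -> FAULT, evict 4, frames=[1,2]
Step 4: ref 2 -> HIT, frames=[1,2]
Step 5: ref 2 -> HIT, frames=[1,2]
Step 6: ref 2 -> HIT, frames=[1,2]
Step 7: ref 1 -> HIT, frames=[1,2]
Step 8: ref 3 -> FAULT, evict 1, frames=[3,2]
At step 8: evicted page 1

Answer: 1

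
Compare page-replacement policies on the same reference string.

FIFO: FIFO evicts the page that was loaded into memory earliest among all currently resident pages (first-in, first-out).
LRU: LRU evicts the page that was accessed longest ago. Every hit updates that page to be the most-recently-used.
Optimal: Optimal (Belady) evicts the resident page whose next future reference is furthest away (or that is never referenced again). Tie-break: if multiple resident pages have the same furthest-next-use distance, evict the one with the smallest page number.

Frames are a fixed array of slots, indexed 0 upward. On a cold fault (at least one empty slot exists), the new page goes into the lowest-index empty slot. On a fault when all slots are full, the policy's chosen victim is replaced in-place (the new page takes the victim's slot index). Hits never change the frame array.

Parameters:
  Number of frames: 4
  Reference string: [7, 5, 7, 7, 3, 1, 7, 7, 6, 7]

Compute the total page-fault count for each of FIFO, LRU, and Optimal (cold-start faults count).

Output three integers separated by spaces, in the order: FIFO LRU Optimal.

--- FIFO ---
  step 0: ref 7 -> FAULT, frames=[7,-,-,-] (faults so far: 1)
  step 1: ref 5 -> FAULT, frames=[7,5,-,-] (faults so far: 2)
  step 2: ref 7 -> HIT, frames=[7,5,-,-] (faults so far: 2)
  step 3: ref 7 -> HIT, frames=[7,5,-,-] (faults so far: 2)
  step 4: ref 3 -> FAULT, frames=[7,5,3,-] (faults so far: 3)
  step 5: ref 1 -> FAULT, frames=[7,5,3,1] (faults so far: 4)
  step 6: ref 7 -> HIT, frames=[7,5,3,1] (faults so far: 4)
  step 7: ref 7 -> HIT, frames=[7,5,3,1] (faults so far: 4)
  step 8: ref 6 -> FAULT, evict 7, frames=[6,5,3,1] (faults so far: 5)
  step 9: ref 7 -> FAULT, evict 5, frames=[6,7,3,1] (faults so far: 6)
  FIFO total faults: 6
--- LRU ---
  step 0: ref 7 -> FAULT, frames=[7,-,-,-] (faults so far: 1)
  step 1: ref 5 -> FAULT, frames=[7,5,-,-] (faults so far: 2)
  step 2: ref 7 -> HIT, frames=[7,5,-,-] (faults so far: 2)
  step 3: ref 7 -> HIT, frames=[7,5,-,-] (faults so far: 2)
  step 4: ref 3 -> FAULT, frames=[7,5,3,-] (faults so far: 3)
  step 5: ref 1 -> FAULT, frames=[7,5,3,1] (faults so far: 4)
  step 6: ref 7 -> HIT, frames=[7,5,3,1] (faults so far: 4)
  step 7: ref 7 -> HIT, frames=[7,5,3,1] (faults so far: 4)
  step 8: ref 6 -> FAULT, evict 5, frames=[7,6,3,1] (faults so far: 5)
  step 9: ref 7 -> HIT, frames=[7,6,3,1] (faults so far: 5)
  LRU total faults: 5
--- Optimal ---
  step 0: ref 7 -> FAULT, frames=[7,-,-,-] (faults so far: 1)
  step 1: ref 5 -> FAULT, frames=[7,5,-,-] (faults so far: 2)
  step 2: ref 7 -> HIT, frames=[7,5,-,-] (faults so far: 2)
  step 3: ref 7 -> HIT, frames=[7,5,-,-] (faults so far: 2)
  step 4: ref 3 -> FAULT, frames=[7,5,3,-] (faults so far: 3)
  step 5: ref 1 -> FAULT, frames=[7,5,3,1] (faults so far: 4)
  step 6: ref 7 -> HIT, frames=[7,5,3,1] (faults so far: 4)
  step 7: ref 7 -> HIT, frames=[7,5,3,1] (faults so far: 4)
  step 8: ref 6 -> FAULT, evict 1, frames=[7,5,3,6] (faults so far: 5)
  step 9: ref 7 -> HIT, frames=[7,5,3,6] (faults so far: 5)
  Optimal total faults: 5

Answer: 6 5 5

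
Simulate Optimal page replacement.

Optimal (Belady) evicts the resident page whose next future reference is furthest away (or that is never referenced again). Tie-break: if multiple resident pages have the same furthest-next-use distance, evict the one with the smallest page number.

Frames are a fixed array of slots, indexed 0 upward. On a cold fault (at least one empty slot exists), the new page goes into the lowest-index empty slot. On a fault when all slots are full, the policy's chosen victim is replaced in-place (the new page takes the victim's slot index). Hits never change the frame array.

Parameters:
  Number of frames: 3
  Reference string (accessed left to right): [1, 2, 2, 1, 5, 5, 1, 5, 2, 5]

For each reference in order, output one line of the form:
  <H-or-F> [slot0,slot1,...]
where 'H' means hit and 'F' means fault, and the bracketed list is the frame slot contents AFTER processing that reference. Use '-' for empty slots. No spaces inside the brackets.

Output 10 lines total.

F [1,-,-]
F [1,2,-]
H [1,2,-]
H [1,2,-]
F [1,2,5]
H [1,2,5]
H [1,2,5]
H [1,2,5]
H [1,2,5]
H [1,2,5]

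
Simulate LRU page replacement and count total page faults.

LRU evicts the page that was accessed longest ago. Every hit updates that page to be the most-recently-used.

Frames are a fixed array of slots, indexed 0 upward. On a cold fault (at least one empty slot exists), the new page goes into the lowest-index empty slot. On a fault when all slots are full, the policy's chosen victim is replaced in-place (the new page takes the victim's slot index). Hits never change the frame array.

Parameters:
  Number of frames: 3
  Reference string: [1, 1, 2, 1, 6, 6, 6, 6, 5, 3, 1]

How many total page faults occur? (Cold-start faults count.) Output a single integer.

Answer: 6

Derivation:
Step 0: ref 1 → FAULT, frames=[1,-,-]
Step 1: ref 1 → HIT, frames=[1,-,-]
Step 2: ref 2 → FAULT, frames=[1,2,-]
Step 3: ref 1 → HIT, frames=[1,2,-]
Step 4: ref 6 → FAULT, frames=[1,2,6]
Step 5: ref 6 → HIT, frames=[1,2,6]
Step 6: ref 6 → HIT, frames=[1,2,6]
Step 7: ref 6 → HIT, frames=[1,2,6]
Step 8: ref 5 → FAULT (evict 2), frames=[1,5,6]
Step 9: ref 3 → FAULT (evict 1), frames=[3,5,6]
Step 10: ref 1 → FAULT (evict 6), frames=[3,5,1]
Total faults: 6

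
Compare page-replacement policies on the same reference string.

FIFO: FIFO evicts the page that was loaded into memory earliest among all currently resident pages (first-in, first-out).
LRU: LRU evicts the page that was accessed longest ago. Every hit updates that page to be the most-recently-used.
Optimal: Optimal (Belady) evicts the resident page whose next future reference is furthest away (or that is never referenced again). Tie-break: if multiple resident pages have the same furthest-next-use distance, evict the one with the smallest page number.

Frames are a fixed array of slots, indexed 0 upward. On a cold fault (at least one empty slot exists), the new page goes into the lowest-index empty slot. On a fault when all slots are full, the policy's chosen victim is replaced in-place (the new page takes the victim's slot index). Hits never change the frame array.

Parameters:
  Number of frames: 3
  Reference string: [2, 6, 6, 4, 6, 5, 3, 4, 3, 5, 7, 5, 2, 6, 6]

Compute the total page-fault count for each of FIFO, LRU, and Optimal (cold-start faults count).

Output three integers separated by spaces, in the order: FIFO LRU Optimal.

Answer: 8 9 8

Derivation:
--- FIFO ---
  step 0: ref 2 -> FAULT, frames=[2,-,-] (faults so far: 1)
  step 1: ref 6 -> FAULT, frames=[2,6,-] (faults so far: 2)
  step 2: ref 6 -> HIT, frames=[2,6,-] (faults so far: 2)
  step 3: ref 4 -> FAULT, frames=[2,6,4] (faults so far: 3)
  step 4: ref 6 -> HIT, frames=[2,6,4] (faults so far: 3)
  step 5: ref 5 -> FAULT, evict 2, frames=[5,6,4] (faults so far: 4)
  step 6: ref 3 -> FAULT, evict 6, frames=[5,3,4] (faults so far: 5)
  step 7: ref 4 -> HIT, frames=[5,3,4] (faults so far: 5)
  step 8: ref 3 -> HIT, frames=[5,3,4] (faults so far: 5)
  step 9: ref 5 -> HIT, frames=[5,3,4] (faults so far: 5)
  step 10: ref 7 -> FAULT, evict 4, frames=[5,3,7] (faults so far: 6)
  step 11: ref 5 -> HIT, frames=[5,3,7] (faults so far: 6)
  step 12: ref 2 -> FAULT, evict 5, frames=[2,3,7] (faults so far: 7)
  step 13: ref 6 -> FAULT, evict 3, frames=[2,6,7] (faults so far: 8)
  step 14: ref 6 -> HIT, frames=[2,6,7] (faults so far: 8)
  FIFO total faults: 8
--- LRU ---
  step 0: ref 2 -> FAULT, frames=[2,-,-] (faults so far: 1)
  step 1: ref 6 -> FAULT, frames=[2,6,-] (faults so far: 2)
  step 2: ref 6 -> HIT, frames=[2,6,-] (faults so far: 2)
  step 3: ref 4 -> FAULT, frames=[2,6,4] (faults so far: 3)
  step 4: ref 6 -> HIT, frames=[2,6,4] (faults so far: 3)
  step 5: ref 5 -> FAULT, evict 2, frames=[5,6,4] (faults so far: 4)
  step 6: ref 3 -> FAULT, evict 4, frames=[5,6,3] (faults so far: 5)
  step 7: ref 4 -> FAULT, evict 6, frames=[5,4,3] (faults so far: 6)
  step 8: ref 3 -> HIT, frames=[5,4,3] (faults so far: 6)
  step 9: ref 5 -> HIT, frames=[5,4,3] (faults so far: 6)
  step 10: ref 7 -> FAULT, evict 4, frames=[5,7,3] (faults so far: 7)
  step 11: ref 5 -> HIT, frames=[5,7,3] (faults so far: 7)
  step 12: ref 2 -> FAULT, evict 3, frames=[5,7,2] (faults so far: 8)
  step 13: ref 6 -> FAULT, evict 7, frames=[5,6,2] (faults so far: 9)
  step 14: ref 6 -> HIT, frames=[5,6,2] (faults so far: 9)
  LRU total faults: 9
--- Optimal ---
  step 0: ref 2 -> FAULT, frames=[2,-,-] (faults so far: 1)
  step 1: ref 6 -> FAULT, frames=[2,6,-] (faults so far: 2)
  step 2: ref 6 -> HIT, frames=[2,6,-] (faults so far: 2)
  step 3: ref 4 -> FAULT, frames=[2,6,4] (faults so far: 3)
  step 4: ref 6 -> HIT, frames=[2,6,4] (faults so far: 3)
  step 5: ref 5 -> FAULT, evict 6, frames=[2,5,4] (faults so far: 4)
  step 6: ref 3 -> FAULT, evict 2, frames=[3,5,4] (faults so far: 5)
  step 7: ref 4 -> HIT, frames=[3,5,4] (faults so far: 5)
  step 8: ref 3 -> HIT, frames=[3,5,4] (faults so far: 5)
  step 9: ref 5 -> HIT, frames=[3,5,4] (faults so far: 5)
  step 10: ref 7 -> FAULT, evict 3, frames=[7,5,4] (faults so far: 6)
  step 11: ref 5 -> HIT, frames=[7,5,4] (faults so far: 6)
  step 12: ref 2 -> FAULT, evict 4, frames=[7,5,2] (faults so far: 7)
  step 13: ref 6 -> FAULT, evict 2, frames=[7,5,6] (faults so far: 8)
  step 14: ref 6 -> HIT, frames=[7,5,6] (faults so far: 8)
  Optimal total faults: 8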